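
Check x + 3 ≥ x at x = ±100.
x = 100: LHS = 100 + 3 = 103; 103 ≥ 100 — holds
x = -100: LHS = (-100) + 3 = -97; -97 ≥ -100 — holds

Answer: Yes, holds for both x = 100 and x = -100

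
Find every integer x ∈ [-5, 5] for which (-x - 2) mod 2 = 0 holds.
Holds for: {-4, -2, 0, 2, 4}
Fails for: {-5, -3, -1, 1, 3, 5}

Answer: {-4, -2, 0, 2, 4}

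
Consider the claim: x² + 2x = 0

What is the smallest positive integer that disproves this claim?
Testing positive integers:
x = 1: LHS = 1² + 2·1 = 3; 3 = 0 — FAILS  ← smallest positive counterexample

Answer: x = 1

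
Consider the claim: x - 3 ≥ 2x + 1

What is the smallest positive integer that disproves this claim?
Testing positive integers:
x = 1: LHS = 1 - 3 = -2, RHS = 2·1 + 1 = 3; -2 ≥ 3 — FAILS  ← smallest positive counterexample

Answer: x = 1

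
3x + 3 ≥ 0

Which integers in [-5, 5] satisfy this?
Holds for: {-1, 0, 1, 2, 3, 4, 5}
Fails for: {-5, -4, -3, -2}

Answer: {-1, 0, 1, 2, 3, 4, 5}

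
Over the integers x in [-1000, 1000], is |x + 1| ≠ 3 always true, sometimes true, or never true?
Holds at x = 0: LHS = |0 + 1| = |1| = 1; 1 ≠ 3 — holds
Fails at x = 2: LHS = |2 + 1| = |3| = 3; 3 ≠ 3 — FAILS
It is satisfied by some integers in the range but not all.

Answer: Sometimes true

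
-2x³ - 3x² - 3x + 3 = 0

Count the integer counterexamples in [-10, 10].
Counterexamples in [-10, 10]: {-10, -9, -8, -7, -6, -5, -4, -3, -2, -1, 0, 1, 2, 3, 4, 5, 6, 7, 8, 9, 10}.

Counting them gives 21 values.

Answer: 21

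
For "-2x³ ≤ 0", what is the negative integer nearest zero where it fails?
Testing negative integers from -1 downward:
x = -1: LHS = -2·(-1)³ = 2; 2 ≤ 0 — FAILS  ← closest negative counterexample to 0

Answer: x = -1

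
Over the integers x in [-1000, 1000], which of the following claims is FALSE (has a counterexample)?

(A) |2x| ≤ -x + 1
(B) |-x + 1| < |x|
(A) x = 1: LHS = |2·1| = |2| = 2, RHS = -1 + 1 = 0; 2 ≤ 0 — FAILS
(B) x = 0: LHS = |-0 + 1| = |1| = 1, RHS = |0| = 0; 1 < 0 — FAILS

Answer: Both A and B are false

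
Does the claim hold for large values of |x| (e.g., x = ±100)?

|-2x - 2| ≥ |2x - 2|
x = 100: LHS = |-2·100 - 2| = |-202| = 202, RHS = |2·100 - 2| = |198| = 198; 202 ≥ 198 — holds
x = -100: LHS = |-2·(-100) - 2| = |198| = 198, RHS = |2·(-100) - 2| = |-202| = 202; 198 ≥ 202 — FAILS

Answer: Partially: holds for x = 100, fails for x = -100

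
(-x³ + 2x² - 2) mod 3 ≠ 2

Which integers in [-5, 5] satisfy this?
Holds for: {-4, -3, -1, 0, 2, 3, 5}
Fails for: {-5, -2, 1, 4}

Answer: {-4, -3, -1, 0, 2, 3, 5}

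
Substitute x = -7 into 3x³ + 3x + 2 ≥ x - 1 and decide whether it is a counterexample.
Substitute x = -7 into the relation:
x = -7: LHS = 3·(-7)³ + 3·(-7) + 2 = -1048, RHS = (-7) - 1 = -8; -1048 ≥ -8 — FAILS

Since the claim fails at x = -7, this value is a counterexample.

Answer: Yes, x = -7 is a counterexample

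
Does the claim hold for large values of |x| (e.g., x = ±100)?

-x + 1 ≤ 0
x = 100: LHS = -100 + 1 = -99; -99 ≤ 0 — holds
x = -100: LHS = -(-100) + 1 = 101; 101 ≤ 0 — FAILS

Answer: Partially: holds for x = 100, fails for x = -100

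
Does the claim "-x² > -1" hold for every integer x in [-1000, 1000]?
The claim fails at x = 1:
x = 1: LHS = -1² = -1; -1 > -1 — FAILS

Because a single integer refutes it, the statement is false.

Answer: False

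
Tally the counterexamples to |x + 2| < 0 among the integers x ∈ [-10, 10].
Counterexamples in [-10, 10]: {-10, -9, -8, -7, -6, -5, -4, -3, -2, -1, 0, 1, 2, 3, 4, 5, 6, 7, 8, 9, 10}.

Counting them gives 21 values.

Answer: 21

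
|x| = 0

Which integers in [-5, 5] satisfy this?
Holds for: {0}
Fails for: {-5, -4, -3, -2, -1, 1, 2, 3, 4, 5}

Answer: {0}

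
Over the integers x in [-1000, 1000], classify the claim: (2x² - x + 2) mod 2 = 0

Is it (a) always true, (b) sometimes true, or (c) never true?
Holds at x = 0: LHS = (2·0² - 0 + 2) mod 2 = 2 mod 2 = 0; 0 = 0 — holds
Fails at x = 1: LHS = (2·1² - 1 + 2) mod 2 = 3 mod 2 = 1; 1 = 0 — FAILS
It is satisfied by some integers in the range but not all.

Answer: Sometimes true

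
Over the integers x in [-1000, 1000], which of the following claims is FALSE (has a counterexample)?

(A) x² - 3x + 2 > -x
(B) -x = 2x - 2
(A) Over all integers in [-1000, 1000], LHS − RHS is smallest at x = 1, where it equals 1:
x = 1: LHS = 1² - 3·1 + 2 = 0; 0 > -1 — holds
At the ends of the range:
x = -1000: LHS = (-1000)² - 3·(-1000) + 2 = 1003002, RHS = -(-1000) = 1000; 1003002 > 1000 — holds
x = 1000: LHS = 1000² - 3·1000 + 2 = 997002; 997002 > -1000 — holds
Hence LHS − RHS is never zero or negative, i.e. LHS > RHS throughout, so the relation holds for every integer in [-1000, 1000].

(B) x = 0: LHS = -0 = 0, RHS = 2·0 - 2 = -2; 0 = -2 — FAILS

Only (B) has a counterexample.

Answer: B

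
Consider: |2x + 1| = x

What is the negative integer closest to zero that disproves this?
Testing negative integers from -1 downward:
x = -1: LHS = |2·(-1) + 1| = |-1| = 1; 1 = -1 — FAILS  ← closest negative counterexample to 0

Answer: x = -1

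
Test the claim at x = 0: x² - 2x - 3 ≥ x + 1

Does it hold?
x = 0: LHS = 0² - 2·0 - 3 = -3, RHS = 0 + 1 = 1; -3 ≥ 1 — FAILS

The relation fails at x = 0, so x = 0 is a counterexample.

Answer: No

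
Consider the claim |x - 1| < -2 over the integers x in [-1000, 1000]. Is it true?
The claim fails at x = 0:
x = 0: LHS = |0 - 1| = |-1| = 1; 1 < -2 — FAILS

Because a single integer refutes it, the statement is false.

Answer: False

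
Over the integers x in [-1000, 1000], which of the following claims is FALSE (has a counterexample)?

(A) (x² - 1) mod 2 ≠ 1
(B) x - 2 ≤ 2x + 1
(A) x = 0: LHS = (0² - 1) mod 2 = (-1) mod 2 = 1; 1 ≠ 1 — FAILS
(B) x = -4: LHS = (-4) - 2 = -6, RHS = 2·(-4) + 1 = -7; -6 ≤ -7 — FAILS

Answer: Both A and B are false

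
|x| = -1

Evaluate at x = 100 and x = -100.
x = 100: LHS = |100| = 100; 100 = -1 — FAILS
x = -100: LHS = |-100| = 100; 100 = -1 — FAILS

Answer: No, fails for both x = 100 and x = -100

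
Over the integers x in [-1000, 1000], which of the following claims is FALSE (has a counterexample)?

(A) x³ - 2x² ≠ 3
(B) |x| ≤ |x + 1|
(A) Track d = LHS − RHS over the integers in [-1000, 1000]. Equality would need d = 0, but d changes sign only between consecutive integers, jumping over 0:
x = 2: LHS = 2³ - 2·2² = 0; 0 ≠ 3 — holds  (d = -3)
x = 3: LHS = 3³ - 2·3² = 9; 9 ≠ 3 — holds  (d = 6)
Away from these crossings d keeps a constant sign, and checking every integer in [-1000, 1000] confirms d ≠ 0 throughout. Hence the two sides are never equal, so the relation holds for every integer in [-1000, 1000].

(B) x = -1: LHS = |-1| = 1, RHS = |(-1) + 1| = |0| = 0; 1 ≤ 0 — FAILS

Only (B) has a counterexample.

Answer: B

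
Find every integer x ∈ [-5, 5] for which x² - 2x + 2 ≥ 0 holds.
Over all integers in [-5, 5], LHS − RHS is smallest at x = 1, where it equals 1:
x = 1: LHS = 1² - 2·1 + 2 = 1; 1 ≥ 0 — holds
At the ends of the range:
x = -5: LHS = (-5)² - 2·(-5) + 2 = 37; 37 ≥ 0 — holds
x = 5: LHS = 5² - 2·5 + 2 = 17; 17 ≥ 0 — holds
Hence LHS − RHS is never negative, i.e. LHS ≥ RHS throughout, so the relation holds for every integer in [-5, 5].

Answer: All integers in [-5, 5]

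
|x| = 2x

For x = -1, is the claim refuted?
Substitute x = -1 into the relation:
x = -1: LHS = |-1| = 1, RHS = 2·(-1) = -2; 1 = -2 — FAILS

Since the claim fails at x = -1, this value is a counterexample.

Answer: Yes, x = -1 is a counterexample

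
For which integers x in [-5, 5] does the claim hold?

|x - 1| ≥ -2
An absolute value is never negative, so the left side is ≥ 0 for every x, while the right side is -2. Tightest case in [-5, 5] is x = 1:
x = 1: LHS = |1 - 1| = |0| = 0; 0 ≥ -2 — holds
Hence LHS − RHS is never negative, i.e. LHS ≥ RHS throughout, so the relation holds for every integer in [-5, 5].

Answer: All integers in [-5, 5]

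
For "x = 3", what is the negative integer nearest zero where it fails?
Testing negative integers from -1 downward:
x = -1: -1 = 3 — FAILS  ← closest negative counterexample to 0

Answer: x = -1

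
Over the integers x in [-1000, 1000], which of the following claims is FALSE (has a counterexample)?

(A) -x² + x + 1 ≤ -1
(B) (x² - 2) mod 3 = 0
(A) x = 0: LHS = -0² + 0 + 1 = 1; 1 ≤ -1 — FAILS
(B) x = 0: LHS = (0² - 2) mod 3 = (-2) mod 3 = 1; 1 = 0 — FAILS

Answer: Both A and B are false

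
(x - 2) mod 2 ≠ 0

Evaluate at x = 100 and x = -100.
x = 100: LHS = (100 - 2) mod 2 = 98 mod 2 = 0; 0 ≠ 0 — FAILS
x = -100: LHS = ((-100) - 2) mod 2 = (-102) mod 2 = 0; 0 ≠ 0 — FAILS

Answer: No, fails for both x = 100 and x = -100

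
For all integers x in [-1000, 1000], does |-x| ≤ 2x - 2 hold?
The claim fails at x = 0:
x = 0: LHS = |-0| = |0| = 0, RHS = 2·0 - 2 = -2; 0 ≤ -2 — FAILS

Because a single integer refutes it, the statement is false.

Answer: False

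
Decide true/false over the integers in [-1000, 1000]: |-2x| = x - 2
The claim fails at x = 0:
x = 0: LHS = |-2·0| = |0| = 0, RHS = 0 - 2 = -2; 0 = -2 — FAILS

Because a single integer refutes it, the statement is false.

Answer: False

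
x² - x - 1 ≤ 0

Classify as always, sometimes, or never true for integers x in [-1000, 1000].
Holds at x = 0: LHS = 0² - 0 - 1 = -1; -1 ≤ 0 — holds
Fails at x = -1: LHS = (-1)² - (-1) - 1 = 1; 1 ≤ 0 — FAILS
It is satisfied by some integers in the range but not all.

Answer: Sometimes true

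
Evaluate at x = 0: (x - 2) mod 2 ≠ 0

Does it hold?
x = 0: LHS = (0 - 2) mod 2 = (-2) mod 2 = 0; 0 ≠ 0 — FAILS

The relation fails at x = 0, so x = 0 is a counterexample.

Answer: No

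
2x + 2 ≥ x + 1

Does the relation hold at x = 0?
x = 0: LHS = 2·0 + 2 = 2, RHS = 0 + 1 = 1; 2 ≥ 1 — holds

The relation is satisfied at x = 0.

Answer: Yes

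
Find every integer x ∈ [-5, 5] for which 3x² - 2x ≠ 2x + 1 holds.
Track d = LHS − RHS over the integers in [-5, 5]. Equality would need d = 0, but d changes sign only between consecutive integers, jumping over 0:
x = -1: LHS = 3·(-1)² - 2·(-1) = 5, RHS = 2·(-1) + 1 = -1; 5 ≠ -1 — holds  (d = 6)
x = 0: LHS = 3·0² - 2·0 = 0, RHS = 2·0 + 1 = 1; 0 ≠ 1 — holds  (d = -1)
x = 1: LHS = 3·1² - 2·1 = 1, RHS = 2·1 + 1 = 3; 1 ≠ 3 — holds  (d = -2)
x = 2: LHS = 3·2² - 2·2 = 8, RHS = 2·2 + 1 = 5; 8 ≠ 5 — holds  (d = 3)
Away from these crossings d keeps a constant sign, and checking every integer in [-5, 5] confirms d ≠ 0 throughout. Hence the two sides are never equal, so the relation holds for every integer in [-5, 5].

Answer: All integers in [-5, 5]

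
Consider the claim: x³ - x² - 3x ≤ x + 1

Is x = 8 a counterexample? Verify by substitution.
Substitute x = 8 into the relation:
x = 8: LHS = 8³ - 8² - 3·8 = 424, RHS = 8 + 1 = 9; 424 ≤ 9 — FAILS

Since the claim fails at x = 8, this value is a counterexample.

Answer: Yes, x = 8 is a counterexample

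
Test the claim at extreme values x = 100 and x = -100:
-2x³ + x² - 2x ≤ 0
x = 100: LHS = -2·100³ + 100² - 2·100 = -1990200; -1990200 ≤ 0 — holds
x = -100: LHS = -2·(-100)³ + (-100)² - 2·(-100) = 2010200; 2010200 ≤ 0 — FAILS

Answer: Partially: holds for x = 100, fails for x = -100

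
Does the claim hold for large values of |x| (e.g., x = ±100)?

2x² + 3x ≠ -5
x = 100: LHS = 2·100² + 3·100 = 20300; 20300 ≠ -5 — holds
x = -100: LHS = 2·(-100)² + 3·(-100) = 19700; 19700 ≠ -5 — holds

Answer: Yes, holds for both x = 100 and x = -100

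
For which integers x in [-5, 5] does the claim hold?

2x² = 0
Holds for: {0}
Fails for: {-5, -4, -3, -2, -1, 1, 2, 3, 4, 5}

Answer: {0}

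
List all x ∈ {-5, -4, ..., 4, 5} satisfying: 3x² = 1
Track d = LHS − RHS over the integers in [-5, 5]. Equality would need d = 0, but d changes sign only between consecutive integers, jumping over 0:
x = -1: LHS = 3·(-1)² = 3; 3 = 1 — FAILS  (d = 2)
x = 0: LHS = 3·0² = 0; 0 = 1 — FAILS  (d = -1)
x = 0: LHS = 3·0² = 0; 0 = 1 — FAILS  (d = -1)
x = 1: LHS = 3·1² = 3; 3 = 1 — FAILS  (d = 2)
Away from these crossings d keeps a constant sign, and checking every integer in [-5, 5] confirms d ≠ 0 throughout. Hence the two sides are never equal, so the claimed relation (=) fails for every integer in [-5, 5].

Answer: None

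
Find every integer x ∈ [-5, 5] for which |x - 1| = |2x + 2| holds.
Holds for: {-3}
Fails for: {-5, -4, -2, -1, 0, 1, 2, 3, 4, 5}

Answer: {-3}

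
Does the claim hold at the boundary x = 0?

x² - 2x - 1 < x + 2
x = 0: LHS = 0² - 2·0 - 1 = -1, RHS = 0 + 2 = 2; -1 < 2 — holds

The relation is satisfied at x = 0.

Answer: Yes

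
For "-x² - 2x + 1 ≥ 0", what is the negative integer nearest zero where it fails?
Testing negative integers from -1 downward:
x = -1: LHS = -(-1)² - 2·(-1) + 1 = 2; 2 ≥ 0 — holds
x = -2: LHS = -(-2)² - 2·(-2) + 1 = 1; 1 ≥ 0 — holds
x = -3: LHS = -(-3)² - 2·(-3) + 1 = -2; -2 ≥ 0 — FAILS  ← closest negative counterexample to 0

Answer: x = -3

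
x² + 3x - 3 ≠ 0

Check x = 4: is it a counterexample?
Substitute x = 4 into the relation:
x = 4: LHS = 4² + 3·4 - 3 = 25; 25 ≠ 0 — holds

The relation holds at x = 4, so it is not a counterexample.

Answer: No, x = 4 is not a counterexample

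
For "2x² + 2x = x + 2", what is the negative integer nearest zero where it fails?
Testing negative integers from -1 downward:
x = -1: LHS = 2·(-1)² + 2·(-1) = 0, RHS = (-1) + 2 = 1; 0 = 1 — FAILS  ← closest negative counterexample to 0

Answer: x = -1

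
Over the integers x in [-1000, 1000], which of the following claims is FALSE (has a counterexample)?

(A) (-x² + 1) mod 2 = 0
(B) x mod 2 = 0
(A) x = 0: LHS = (-0² + 1) mod 2 = 1 mod 2 = 1; 1 = 0 — FAILS
(B) x = 1: LHS = 1 mod 2 = 1; 1 = 0 — FAILS

Answer: Both A and B are false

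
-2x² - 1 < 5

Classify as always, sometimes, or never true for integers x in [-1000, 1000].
Over all integers in [-1000, 1000], LHS − RHS is largest at x = 0, where it equals -6:
x = 0: LHS = -2·0² - 1 = -1; -1 < 5 — holds
At the ends of the range:
x = -1000: LHS = -2·(-1000)² - 1 = -2000001; -2000001 < 5 — holds
x = 1000: LHS = -2·1000² - 1 = -2000001; -2000001 < 5 — holds
Hence LHS − RHS is never zero or positive, i.e. LHS < RHS throughout, so the relation holds for every integer in [-1000, 1000].

No counterexample exists.

Answer: Always true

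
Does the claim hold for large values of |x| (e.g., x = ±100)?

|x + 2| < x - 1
x = 100: LHS = |100 + 2| = |102| = 102, RHS = 100 - 1 = 99; 102 < 99 — FAILS
x = -100: LHS = |(-100) + 2| = |-98| = 98, RHS = (-100) - 1 = -101; 98 < -101 — FAILS

Answer: No, fails for both x = 100 and x = -100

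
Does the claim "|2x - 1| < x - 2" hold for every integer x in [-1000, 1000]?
The claim fails at x = 0:
x = 0: LHS = |2·0 - 1| = |-1| = 1, RHS = 0 - 2 = -2; 1 < -2 — FAILS

Because a single integer refutes it, the statement is false.

Answer: False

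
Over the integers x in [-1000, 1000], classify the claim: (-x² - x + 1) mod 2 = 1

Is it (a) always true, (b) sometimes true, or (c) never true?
For a polynomial with integer coefficients, its value mod 2 depends only on x mod 2, so it suffices to check one representative of each residue class, x = 0, 1:
x = 0: LHS = (-0² - 0 + 1) mod 2 = 1 mod 2 = 1; 1 = 1 — holds
x = 1: LHS = (-1² - 1 + 1) mod 2 = (-1) mod 2 = 1; 1 = 1 — holds
The relation holds in every residue class, so the relation holds for every integer in [-1000, 1000].

No counterexample exists.

Answer: Always true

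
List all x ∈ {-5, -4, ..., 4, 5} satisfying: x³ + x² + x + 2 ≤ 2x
Holds for: {-5, -4, -3, -2}
Fails for: {-1, 0, 1, 2, 3, 4, 5}

Answer: {-5, -4, -3, -2}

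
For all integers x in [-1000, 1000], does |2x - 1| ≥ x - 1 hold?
Over all integers in [-1000, 1000], LHS − RHS is smallest at x = 1, where it equals 1:
x = 1: LHS = |2·1 - 1| = |1| = 1, RHS = 1 - 1 = 0; 1 ≥ 0 — holds
At the ends of the range:
x = -1000: LHS = |2·(-1000) - 1| = |-2001| = 2001, RHS = (-1000) - 1 = -1001; 2001 ≥ -1001 — holds
x = 1000: LHS = |2·1000 - 1| = |1999| = 1999, RHS = 1000 - 1 = 999; 1999 ≥ 999 — holds
Hence LHS − RHS is never negative, i.e. LHS ≥ RHS throughout, so the relation holds for every integer in [-1000, 1000].

No counterexample exists.

Answer: True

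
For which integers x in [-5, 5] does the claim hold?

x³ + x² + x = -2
Track d = LHS − RHS over the integers in [-5, 5]. Equality would need d = 0, but d changes sign only between consecutive integers, jumping over 0:
x = -2: LHS = (-2)³ + (-2)² + (-2) = -6; -6 = -2 — FAILS  (d = -4)
x = -1: LHS = (-1)³ + (-1)² + (-1) = -1; -1 = -2 — FAILS  (d = 1)
Away from these crossings d keeps a constant sign, and checking every integer in [-5, 5] confirms d ≠ 0 throughout. Hence the two sides are never equal, so the claimed relation (=) fails for every integer in [-5, 5].

Answer: None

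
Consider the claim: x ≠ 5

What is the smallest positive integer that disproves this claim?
Testing positive integers:
x = 1: 1 ≠ 5 — holds
x = 2: 2 ≠ 5 — holds
x = 3: 3 ≠ 5 — holds
x = 4: 4 ≠ 5 — holds
x = 5: 5 ≠ 5 — FAILS  ← smallest positive counterexample

Answer: x = 5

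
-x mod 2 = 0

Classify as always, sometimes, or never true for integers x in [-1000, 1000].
Holds at x = 0: LHS = (-0) mod 2 = 0 mod 2 = 0; 0 = 0 — holds
Fails at x = 1: LHS = (-1) mod 2 = 1; 1 = 0 — FAILS
It is satisfied by some integers in the range but not all.

Answer: Sometimes true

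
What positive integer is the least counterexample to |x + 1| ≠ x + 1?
Testing positive integers:
x = 1: LHS = |1 + 1| = |2| = 2, RHS = 1 + 1 = 2; 2 ≠ 2 — FAILS  ← smallest positive counterexample

Answer: x = 1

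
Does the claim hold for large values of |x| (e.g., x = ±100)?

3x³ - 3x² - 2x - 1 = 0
x = 100: LHS = 3·100³ - 3·100² - 2·100 - 1 = 2969799; 2969799 = 0 — FAILS
x = -100: LHS = 3·(-100)³ - 3·(-100)² - 2·(-100) - 1 = -3029801; -3029801 = 0 — FAILS

Answer: No, fails for both x = 100 and x = -100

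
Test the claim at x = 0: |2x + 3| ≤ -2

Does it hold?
x = 0: LHS = |2·0 + 3| = |3| = 3; 3 ≤ -2 — FAILS

The relation fails at x = 0, so x = 0 is a counterexample.

Answer: No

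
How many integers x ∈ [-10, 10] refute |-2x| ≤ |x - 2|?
Counterexamples in [-10, 10]: {-10, -9, -8, -7, -6, -5, -4, -3, 1, 2, 3, 4, 5, 6, 7, 8, 9, 10}.

Counting them gives 18 values.

Answer: 18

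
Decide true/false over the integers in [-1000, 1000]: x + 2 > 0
The claim fails at x = -2:
x = -2: LHS = (-2) + 2 = 0; 0 > 0 — FAILS

Because a single integer refutes it, the statement is false.

Answer: False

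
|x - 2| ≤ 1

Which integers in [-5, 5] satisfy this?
Holds for: {1, 2, 3}
Fails for: {-5, -4, -3, -2, -1, 0, 4, 5}

Answer: {1, 2, 3}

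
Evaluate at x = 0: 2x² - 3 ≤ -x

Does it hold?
x = 0: LHS = 2·0² - 3 = -3, RHS = -0 = 0; -3 ≤ 0 — holds

The relation is satisfied at x = 0.

Answer: Yes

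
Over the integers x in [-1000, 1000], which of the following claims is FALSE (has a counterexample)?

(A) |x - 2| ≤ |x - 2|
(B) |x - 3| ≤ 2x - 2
(A) Over all integers in [-1000, 1000], LHS − RHS is largest at x = 0, where it equals 0:
x = 0: LHS = |0 - 2| = |-2| = 2, RHS = |0 - 2| = |-2| = 2; 2 ≤ 2 — holds
At the ends of the range:
x = -1000: LHS = |(-1000) - 2| = |-1002| = 1002, RHS = |(-1000) - 2| = |-1002| = 1002; 1002 ≤ 1002 — holds
x = 1000: LHS = |1000 - 2| = |998| = 998, RHS = |1000 - 2| = |998| = 998; 998 ≤ 998 — holds
Hence LHS − RHS is never positive, i.e. LHS ≤ RHS throughout, so the relation holds for every integer in [-1000, 1000].

(B) x = 0: LHS = |0 - 3| = |-3| = 3, RHS = 2·0 - 2 = -2; 3 ≤ -2 — FAILS

Only (B) has a counterexample.

Answer: B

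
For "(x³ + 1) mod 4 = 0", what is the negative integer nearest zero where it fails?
Testing negative integers from -1 downward:
x = -1: LHS = ((-1)³ + 1) mod 4 = 0 mod 4 = 0; 0 = 0 — holds
x = -2: LHS = ((-2)³ + 1) mod 4 = (-7) mod 4 = 1; 1 = 0 — FAILS  ← closest negative counterexample to 0

Answer: x = -2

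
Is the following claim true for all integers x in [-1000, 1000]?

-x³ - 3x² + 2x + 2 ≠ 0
The claim fails at x = 1:
x = 1: LHS = -1³ - 3·1² + 2·1 + 2 = 0; 0 ≠ 0 — FAILS

Because a single integer refutes it, the statement is false.

Answer: False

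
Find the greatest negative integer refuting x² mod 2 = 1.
Testing negative integers from -1 downward:
x = -1: LHS = ((-1)²) mod 2 = 1 mod 2 = 1; 1 = 1 — holds
x = -2: LHS = ((-2)²) mod 2 = 4 mod 2 = 0; 0 = 1 — FAILS  ← closest negative counterexample to 0

Answer: x = -2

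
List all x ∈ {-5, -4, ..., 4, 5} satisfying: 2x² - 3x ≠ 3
Track d = LHS − RHS over the integers in [-5, 5]. Equality would need d = 0, but d changes sign only between consecutive integers, jumping over 0:
x = -1: LHS = 2·(-1)² - 3·(-1) = 5; 5 ≠ 3 — holds  (d = 2)
x = 0: LHS = 2·0² - 3·0 = 0; 0 ≠ 3 — holds  (d = -3)
x = 2: LHS = 2·2² - 3·2 = 2; 2 ≠ 3 — holds  (d = -1)
x = 3: LHS = 2·3² - 3·3 = 9; 9 ≠ 3 — holds  (d = 6)
Away from these crossings d keeps a constant sign, and checking every integer in [-5, 5] confirms d ≠ 0 throughout. Hence the two sides are never equal, so the relation holds for every integer in [-5, 5].

Answer: All integers in [-5, 5]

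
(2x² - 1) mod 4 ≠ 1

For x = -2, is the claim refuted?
Substitute x = -2 into the relation:
x = -2: LHS = (2·(-2)² - 1) mod 4 = 7 mod 4 = 3; 3 ≠ 1 — holds

The claim holds here, so x = -2 is not a counterexample. (A counterexample exists elsewhere, e.g. x = 1.)

Answer: No, x = -2 is not a counterexample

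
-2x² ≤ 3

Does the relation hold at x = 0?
x = 0: LHS = -2·0² = 0; 0 ≤ 3 — holds

The relation is satisfied at x = 0.

Answer: Yes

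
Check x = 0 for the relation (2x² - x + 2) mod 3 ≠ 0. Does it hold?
x = 0: LHS = (2·0² - 0 + 2) mod 3 = 2 mod 3 = 2; 2 ≠ 0 — holds

The relation is satisfied at x = 0.

Answer: Yes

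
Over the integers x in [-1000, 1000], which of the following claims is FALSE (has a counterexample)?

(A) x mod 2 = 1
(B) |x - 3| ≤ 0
(A) x = 0: LHS = 0 mod 2 = 0; 0 = 1 — FAILS
(B) x = 0: LHS = |0 - 3| = |-3| = 3; 3 ≤ 0 — FAILS

Answer: Both A and B are false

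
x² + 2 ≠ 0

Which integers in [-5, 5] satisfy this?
Over all integers in [-5, 5], LHS − RHS is always positive; it is smallest at x = 0, where it equals 2:
x = 0: LHS = 0² + 2 = 2; 2 ≠ 0 — holds
At the ends of the range:
x = -5: LHS = (-5)² + 2 = 27; 27 ≠ 0 — holds
x = 5: LHS = 5² + 2 = 27; 27 ≠ 0 — holds
Hence LHS − RHS is never 0, i.e. the two sides are never equal, so the relation holds for every integer in [-5, 5].

Answer: All integers in [-5, 5]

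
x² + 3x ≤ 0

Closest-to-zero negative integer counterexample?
Testing negative integers from -1 downward:
x = -1: LHS = (-1)² + 3·(-1) = -2; -2 ≤ 0 — holds
x = -2: LHS = (-2)² + 3·(-2) = -2; -2 ≤ 0 — holds
x = -3: LHS = (-3)² + 3·(-3) = 0; 0 ≤ 0 — holds
x = -4: LHS = (-4)² + 3·(-4) = 4; 4 ≤ 0 — FAILS  ← closest negative counterexample to 0

Answer: x = -4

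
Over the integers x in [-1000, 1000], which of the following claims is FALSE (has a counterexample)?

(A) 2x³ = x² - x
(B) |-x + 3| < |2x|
(A) x = 1: LHS = 2·1³ = 2, RHS = 1² - 1 = 0; 2 = 0 — FAILS
(B) x = 0: LHS = |-0 + 3| = |3| = 3, RHS = |2·0| = |0| = 0; 3 < 0 — FAILS

Answer: Both A and B are false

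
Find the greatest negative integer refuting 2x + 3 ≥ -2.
Testing negative integers from -1 downward:
x = -1: LHS = 2·(-1) + 3 = 1; 1 ≥ -2 — holds
x = -2: LHS = 2·(-2) + 3 = -1; -1 ≥ -2 — holds
x = -3: LHS = 2·(-3) + 3 = -3; -3 ≥ -2 — FAILS  ← closest negative counterexample to 0

Answer: x = -3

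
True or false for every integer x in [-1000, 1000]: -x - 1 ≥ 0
The claim fails at x = 0:
x = 0: LHS = -0 - 1 = -1; -1 ≥ 0 — FAILS

Because a single integer refutes it, the statement is false.

Answer: False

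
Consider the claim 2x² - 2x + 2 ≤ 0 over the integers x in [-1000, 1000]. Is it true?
The claim fails at x = 0:
x = 0: LHS = 2·0² - 2·0 + 2 = 2; 2 ≤ 0 — FAILS

Because a single integer refutes it, the statement is false.

Answer: False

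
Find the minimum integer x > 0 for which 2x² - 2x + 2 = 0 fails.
Testing positive integers:
x = 1: LHS = 2·1² - 2·1 + 2 = 2; 2 = 0 — FAILS  ← smallest positive counterexample

Answer: x = 1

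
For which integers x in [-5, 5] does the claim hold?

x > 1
Holds for: {2, 3, 4, 5}
Fails for: {-5, -4, -3, -2, -1, 0, 1}

Answer: {2, 3, 4, 5}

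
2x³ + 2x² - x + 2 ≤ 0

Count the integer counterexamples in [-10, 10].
Counterexamples in [-10, 10]: {-1, 0, 1, 2, 3, 4, 5, 6, 7, 8, 9, 10}.

Counting them gives 12 values.

Answer: 12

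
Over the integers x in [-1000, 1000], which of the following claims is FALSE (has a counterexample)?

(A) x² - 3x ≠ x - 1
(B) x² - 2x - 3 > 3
(A) Track d = LHS − RHS over the integers in [-1000, 1000]. Equality would need d = 0, but d changes sign only between consecutive integers, jumping over 0:
x = 0: LHS = 0² - 3·0 = 0, RHS = 0 - 1 = -1; 0 ≠ -1 — holds  (d = 1)
x = 1: LHS = 1² - 3·1 = -2, RHS = 1 - 1 = 0; -2 ≠ 0 — holds  (d = -2)
x = 3: LHS = 3² - 3·3 = 0, RHS = 3 - 1 = 2; 0 ≠ 2 — holds  (d = -2)
x = 4: LHS = 4² - 3·4 = 4, RHS = 4 - 1 = 3; 4 ≠ 3 — holds  (d = 1)
Away from these crossings d keeps a constant sign, and checking every integer in [-1000, 1000] confirms d ≠ 0 throughout. Hence the two sides are never equal, so the relation holds for every integer in [-1000, 1000].

(B) x = 0: LHS = 0² - 2·0 - 3 = -3; -3 > 3 — FAILS

Only (B) has a counterexample.

Answer: B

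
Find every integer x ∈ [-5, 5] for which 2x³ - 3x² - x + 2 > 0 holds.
Holds for: {0, 2, 3, 4, 5}
Fails for: {-5, -4, -3, -2, -1, 1}

Answer: {0, 2, 3, 4, 5}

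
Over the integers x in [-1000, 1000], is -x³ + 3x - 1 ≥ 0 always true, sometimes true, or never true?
Holds at x = 1: LHS = -1³ + 3·1 - 1 = 1; 1 ≥ 0 — holds
Fails at x = 0: LHS = -0³ + 3·0 - 1 = -1; -1 ≥ 0 — FAILS
It is satisfied by some integers in the range but not all.

Answer: Sometimes true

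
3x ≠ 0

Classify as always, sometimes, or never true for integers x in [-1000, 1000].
Holds at x = 1: LHS = 3·1 = 3; 3 ≠ 0 — holds
Fails at x = 0: LHS = 3·0 = 0; 0 ≠ 0 — FAILS
It is satisfied by some integers in the range but not all.

Answer: Sometimes true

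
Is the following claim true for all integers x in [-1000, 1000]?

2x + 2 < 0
The claim fails at x = 0:
x = 0: LHS = 2·0 + 2 = 2; 2 < 0 — FAILS

Because a single integer refutes it, the statement is false.

Answer: False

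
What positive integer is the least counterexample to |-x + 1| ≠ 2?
Testing positive integers:
x = 1: LHS = |-1 + 1| = |0| = 0; 0 ≠ 2 — holds
x = 2: LHS = |-2 + 1| = |-1| = 1; 1 ≠ 2 — holds
x = 3: LHS = |-3 + 1| = |-2| = 2; 2 ≠ 2 — FAILS  ← smallest positive counterexample

Answer: x = 3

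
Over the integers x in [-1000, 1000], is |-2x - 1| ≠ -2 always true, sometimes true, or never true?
An absolute value is never negative, so the left side is ≥ 0 for every x, while the right side is -2. Tightest case in [-1000, 1000] is x = 0:
x = 0: LHS = |-2·0 - 1| = |-1| = 1; 1 ≠ -2 — holds
Hence LHS − RHS is never 0, i.e. the two sides are never equal, so the relation holds for every integer in [-1000, 1000].

No counterexample exists.

Answer: Always true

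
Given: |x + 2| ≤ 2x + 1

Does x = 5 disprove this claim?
Substitute x = 5 into the relation:
x = 5: LHS = |5 + 2| = |7| = 7, RHS = 2·5 + 1 = 11; 7 ≤ 11 — holds

The claim holds here, so x = 5 is not a counterexample. (A counterexample exists elsewhere, e.g. x = 0.)

Answer: No, x = 5 is not a counterexample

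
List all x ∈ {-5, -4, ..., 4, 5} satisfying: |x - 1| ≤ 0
Holds for: {1}
Fails for: {-5, -4, -3, -2, -1, 0, 2, 3, 4, 5}

Answer: {1}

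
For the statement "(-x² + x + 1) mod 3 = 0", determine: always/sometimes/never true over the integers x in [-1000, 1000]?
For a polynomial with integer coefficients, its value mod 3 depends only on x mod 3, so it suffices to check one representative of each residue class, x = 0, 1, 2:
x = 0: LHS = (-0² + 0 + 1) mod 3 = 1 mod 3 = 1; 1 = 0 — FAILS
x = 1: LHS = (-1² + 1 + 1) mod 3 = 1 mod 3 = 1; 1 = 0 — FAILS
x = 2: LHS = (-2² + 2 + 1) mod 3 = (-1) mod 3 = 2; 2 = 0 — FAILS
The relation fails in every residue class, so the claimed relation (=) fails for every integer in [-1000, 1000].

No integer in the range satisfies it.

Answer: Never true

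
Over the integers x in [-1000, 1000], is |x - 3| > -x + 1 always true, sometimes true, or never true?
Over all integers in [-1000, 1000], LHS − RHS is smallest at x = 0, where it equals 2:
x = 0: LHS = |0 - 3| = |-3| = 3, RHS = -0 + 1 = 1; 3 > 1 — holds
At the ends of the range:
x = -1000: LHS = |(-1000) - 3| = |-1003| = 1003, RHS = -(-1000) + 1 = 1001; 1003 > 1001 — holds
x = 1000: LHS = |1000 - 3| = |997| = 997, RHS = -1000 + 1 = -999; 997 > -999 — holds
Hence LHS − RHS is never zero or negative, i.e. LHS > RHS throughout, so the relation holds for every integer in [-1000, 1000].

No counterexample exists.

Answer: Always true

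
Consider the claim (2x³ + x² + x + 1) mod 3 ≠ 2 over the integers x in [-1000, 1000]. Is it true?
The claim fails at x = 1:
x = 1: LHS = (2·1³ + 1² + 1 + 1) mod 3 = 5 mod 3 = 2; 2 ≠ 2 — FAILS

Because a single integer refutes it, the statement is false.

Answer: False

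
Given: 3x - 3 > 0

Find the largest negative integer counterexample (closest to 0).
Testing negative integers from -1 downward:
x = -1: LHS = 3·(-1) - 3 = -6; -6 > 0 — FAILS  ← closest negative counterexample to 0

Answer: x = -1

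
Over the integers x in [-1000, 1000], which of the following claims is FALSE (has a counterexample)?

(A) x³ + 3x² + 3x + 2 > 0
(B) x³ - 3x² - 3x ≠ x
(A) x = -2: LHS = (-2)³ + 3·(-2)² + 3·(-2) + 2 = 0; 0 > 0 — FAILS
(B) x = 0: LHS = 0³ - 3·0² - 3·0 = 0; 0 ≠ 0 — FAILS

Answer: Both A and B are false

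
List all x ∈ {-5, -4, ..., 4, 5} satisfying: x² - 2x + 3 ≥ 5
Holds for: {-5, -4, -3, -2, -1, 3, 4, 5}
Fails for: {0, 1, 2}

Answer: {-5, -4, -3, -2, -1, 3, 4, 5}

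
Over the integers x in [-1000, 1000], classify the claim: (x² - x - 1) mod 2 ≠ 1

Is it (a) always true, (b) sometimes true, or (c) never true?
For a polynomial with integer coefficients, its value mod 2 depends only on x mod 2, so it suffices to check one representative of each residue class, x = 0, 1:
x = 0: LHS = (0² - 0 - 1) mod 2 = (-1) mod 2 = 1; 1 ≠ 1 — FAILS
x = 1: LHS = (1² - 1 - 1) mod 2 = (-1) mod 2 = 1; 1 ≠ 1 — FAILS
The relation fails in every residue class, so the claimed relation (≠) fails for every integer in [-1000, 1000].

No integer in the range satisfies it.

Answer: Never true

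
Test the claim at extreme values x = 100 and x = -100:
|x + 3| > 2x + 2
x = 100: LHS = |100 + 3| = |103| = 103, RHS = 2·100 + 2 = 202; 103 > 202 — FAILS
x = -100: LHS = |(-100) + 3| = |-97| = 97, RHS = 2·(-100) + 2 = -198; 97 > -198 — holds

Answer: Partially: fails for x = 100, holds for x = -100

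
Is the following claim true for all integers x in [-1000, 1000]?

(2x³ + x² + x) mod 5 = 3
The claim fails at x = 0:
x = 0: LHS = (2·0³ + 0² + 0) mod 5 = 0 mod 5 = 0; 0 = 3 — FAILS

Because a single integer refutes it, the statement is false.

Answer: False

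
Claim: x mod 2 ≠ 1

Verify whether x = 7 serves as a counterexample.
Substitute x = 7 into the relation:
x = 7: LHS = 7 mod 2 = 1; 1 ≠ 1 — FAILS

Since the claim fails at x = 7, this value is a counterexample.

Answer: Yes, x = 7 is a counterexample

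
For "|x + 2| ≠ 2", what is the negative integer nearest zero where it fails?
Testing negative integers from -1 downward:
x = -1: LHS = |(-1) + 2| = |1| = 1; 1 ≠ 2 — holds
x = -2: LHS = |(-2) + 2| = |0| = 0; 0 ≠ 2 — holds
x = -3: LHS = |(-3) + 2| = |-1| = 1; 1 ≠ 2 — holds
x = -4: LHS = |(-4) + 2| = |-2| = 2; 2 ≠ 2 — FAILS  ← closest negative counterexample to 0

Answer: x = -4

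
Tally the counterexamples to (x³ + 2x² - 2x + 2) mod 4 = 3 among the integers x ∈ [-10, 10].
Counterexamples in [-10, 10]: {-10, -9, -8, -6, -5, -4, -2, -1, 0, 2, 3, 4, 6, 7, 8, 10}.

Counting them gives 16 values.

Answer: 16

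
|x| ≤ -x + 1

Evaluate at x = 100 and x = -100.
x = 100: LHS = |100| = 100, RHS = -100 + 1 = -99; 100 ≤ -99 — FAILS
x = -100: LHS = |-100| = 100, RHS = -(-100) + 1 = 101; 100 ≤ 101 — holds

Answer: Partially: fails for x = 100, holds for x = -100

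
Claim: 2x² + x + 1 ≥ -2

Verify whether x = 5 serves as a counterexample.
Substitute x = 5 into the relation:
x = 5: LHS = 2·5² + 5 + 1 = 56; 56 ≥ -2 — holds

The relation holds at x = 5, so it is not a counterexample.

Answer: No, x = 5 is not a counterexample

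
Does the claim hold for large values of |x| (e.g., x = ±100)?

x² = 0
x = 100: LHS = 100² = 10000; 10000 = 0 — FAILS
x = -100: LHS = (-100)² = 10000; 10000 = 0 — FAILS

Answer: No, fails for both x = 100 and x = -100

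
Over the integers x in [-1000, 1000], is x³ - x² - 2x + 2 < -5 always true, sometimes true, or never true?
Holds at x = -2: LHS = (-2)³ - (-2)² - 2·(-2) + 2 = -6; -6 < -5 — holds
Fails at x = 0: LHS = 0³ - 0² - 2·0 + 2 = 2; 2 < -5 — FAILS
It is satisfied by some integers in the range but not all.

Answer: Sometimes true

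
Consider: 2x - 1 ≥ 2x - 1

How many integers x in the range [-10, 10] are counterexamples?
Over all integers in [-10, 10], LHS − RHS is smallest at x = 0, where it equals 0:
x = 0: LHS = 2·0 - 1 = -1, RHS = 2·0 - 1 = -1; -1 ≥ -1 — holds
At the ends of the range:
x = -10: LHS = 2·(-10) - 1 = -21, RHS = 2·(-10) - 1 = -21; -21 ≥ -21 — holds
x = 10: LHS = 2·10 - 1 = 19, RHS = 2·10 - 1 = 19; 19 ≥ 19 — holds
Hence LHS − RHS is never negative, i.e. LHS ≥ RHS throughout, so the relation holds for every integer in [-10, 10].

No counterexample appears in that range.

Answer: 0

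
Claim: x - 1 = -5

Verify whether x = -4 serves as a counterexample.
Substitute x = -4 into the relation:
x = -4: LHS = (-4) - 1 = -5; -5 = -5 — holds

The claim holds here, so x = -4 is not a counterexample. (A counterexample exists elsewhere, e.g. x = 0.)

Answer: No, x = -4 is not a counterexample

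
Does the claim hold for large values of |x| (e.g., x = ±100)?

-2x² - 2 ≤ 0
x = 100: LHS = -2·100² - 2 = -20002; -20002 ≤ 0 — holds
x = -100: LHS = -2·(-100)² - 2 = -20002; -20002 ≤ 0 — holds

Answer: Yes, holds for both x = 100 and x = -100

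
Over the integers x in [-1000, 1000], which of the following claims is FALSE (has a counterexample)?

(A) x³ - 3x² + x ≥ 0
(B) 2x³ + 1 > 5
(A) x = 1: LHS = 1³ - 3·1² + 1 = -1; -1 ≥ 0 — FAILS
(B) x = 0: LHS = 2·0³ + 1 = 1; 1 > 5 — FAILS

Answer: Both A and B are false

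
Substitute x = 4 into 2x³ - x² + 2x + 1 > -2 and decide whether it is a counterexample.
Substitute x = 4 into the relation:
x = 4: LHS = 2·4³ - 4² + 2·4 + 1 = 121; 121 > -2 — holds

The claim holds here, so x = 4 is not a counterexample. (A counterexample exists elsewhere, e.g. x = -1.)

Answer: No, x = 4 is not a counterexample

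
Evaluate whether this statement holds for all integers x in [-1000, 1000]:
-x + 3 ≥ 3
The claim fails at x = 1:
x = 1: LHS = -1 + 3 = 2; 2 ≥ 3 — FAILS

Because a single integer refutes it, the statement is false.

Answer: False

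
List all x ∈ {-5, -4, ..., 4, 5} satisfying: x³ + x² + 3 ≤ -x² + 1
Holds for: {-5, -4, -3}
Fails for: {-2, -1, 0, 1, 2, 3, 4, 5}

Answer: {-5, -4, -3}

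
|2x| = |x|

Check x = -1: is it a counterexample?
Substitute x = -1 into the relation:
x = -1: LHS = |2·(-1)| = |-2| = 2, RHS = |-1| = 1; 2 = 1 — FAILS

Since the claim fails at x = -1, this value is a counterexample.

Answer: Yes, x = -1 is a counterexample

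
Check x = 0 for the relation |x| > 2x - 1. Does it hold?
x = 0: LHS = |0| = 0, RHS = 2·0 - 1 = -1; 0 > -1 — holds

The relation is satisfied at x = 0.

Answer: Yes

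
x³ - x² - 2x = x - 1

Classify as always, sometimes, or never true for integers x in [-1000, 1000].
Track d = LHS − RHS over the integers in [-1000, 1000]. Equality would need d = 0, but d changes sign only between consecutive integers, jumping over 0:
x = -2: LHS = (-2)³ - (-2)² - 2·(-2) = -8, RHS = (-2) - 1 = -3; -8 = -3 — FAILS  (d = -5)
x = -1: LHS = (-1)³ - (-1)² - 2·(-1) = 0, RHS = (-1) - 1 = -2; 0 = -2 — FAILS  (d = 2)
x = 0: LHS = 0³ - 0² - 2·0 = 0, RHS = 0 - 1 = -1; 0 = -1 — FAILS  (d = 1)
x = 1: LHS = 1³ - 1² - 2·1 = -2, RHS = 1 - 1 = 0; -2 = 0 — FAILS  (d = -2)
x = 2: LHS = 2³ - 2² - 2·2 = 0, RHS = 2 - 1 = 1; 0 = 1 — FAILS  (d = -1)
x = 3: LHS = 3³ - 3² - 2·3 = 12, RHS = 3 - 1 = 2; 12 = 2 — FAILS  (d = 10)
Away from these crossings d keeps a constant sign, and checking every integer in [-1000, 1000] confirms d ≠ 0 throughout. Hence the two sides are never equal, so the claimed relation (=) fails for every integer in [-1000, 1000].

No integer in the range satisfies it.

Answer: Never true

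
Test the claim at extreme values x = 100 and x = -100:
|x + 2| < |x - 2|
x = 100: LHS = |100 + 2| = |102| = 102, RHS = |100 - 2| = |98| = 98; 102 < 98 — FAILS
x = -100: LHS = |(-100) + 2| = |-98| = 98, RHS = |(-100) - 2| = |-102| = 102; 98 < 102 — holds

Answer: Partially: fails for x = 100, holds for x = -100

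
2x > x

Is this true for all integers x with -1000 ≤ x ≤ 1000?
The claim fails at x = 0:
x = 0: LHS = 2·0 = 0; 0 > 0 — FAILS

Because a single integer refutes it, the statement is false.

Answer: False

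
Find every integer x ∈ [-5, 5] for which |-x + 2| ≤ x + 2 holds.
Holds for: {0, 1, 2, 3, 4, 5}
Fails for: {-5, -4, -3, -2, -1}

Answer: {0, 1, 2, 3, 4, 5}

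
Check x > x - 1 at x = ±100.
x = 100: RHS = 100 - 1 = 99; 100 > 99 — holds
x = -100: RHS = (-100) - 1 = -101; -100 > -101 — holds

Answer: Yes, holds for both x = 100 and x = -100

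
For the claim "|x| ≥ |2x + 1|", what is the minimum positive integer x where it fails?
Testing positive integers:
x = 1: LHS = |1| = 1, RHS = |2·1 + 1| = |3| = 3; 1 ≥ 3 — FAILS  ← smallest positive counterexample

Answer: x = 1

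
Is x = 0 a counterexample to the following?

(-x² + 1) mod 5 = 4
Substitute x = 0 into the relation:
x = 0: LHS = (-0² + 1) mod 5 = 1 mod 5 = 1; 1 = 4 — FAILS

Since the claim fails at x = 0, this value is a counterexample.

Answer: Yes, x = 0 is a counterexample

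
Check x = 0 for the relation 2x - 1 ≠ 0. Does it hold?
x = 0: LHS = 2·0 - 1 = -1; -1 ≠ 0 — holds

The relation is satisfied at x = 0.

Answer: Yes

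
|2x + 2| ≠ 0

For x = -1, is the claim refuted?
Substitute x = -1 into the relation:
x = -1: LHS = |2·(-1) + 2| = |0| = 0; 0 ≠ 0 — FAILS

Since the claim fails at x = -1, this value is a counterexample.

Answer: Yes, x = -1 is a counterexample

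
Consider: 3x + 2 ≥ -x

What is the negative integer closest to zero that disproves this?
Testing negative integers from -1 downward:
x = -1: LHS = 3·(-1) + 2 = -1, RHS = -(-1) = 1; -1 ≥ 1 — FAILS  ← closest negative counterexample to 0

Answer: x = -1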